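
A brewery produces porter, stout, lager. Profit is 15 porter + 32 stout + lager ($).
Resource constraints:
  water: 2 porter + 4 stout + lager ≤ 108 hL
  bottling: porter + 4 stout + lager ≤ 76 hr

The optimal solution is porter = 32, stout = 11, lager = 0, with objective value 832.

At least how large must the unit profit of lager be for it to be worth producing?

Both water and bottling are binding at x*.
From A_Bᵀ y = c: 2·y_water + 1·y_bottling = 15; 4·y_water + 4·y_bottling = 32.
Solving: y_water = 7, y_bottling = 1.
lager enters the basis when its profit ≥ yᵀa₃ = 7·1 + 1·1 = 8.

8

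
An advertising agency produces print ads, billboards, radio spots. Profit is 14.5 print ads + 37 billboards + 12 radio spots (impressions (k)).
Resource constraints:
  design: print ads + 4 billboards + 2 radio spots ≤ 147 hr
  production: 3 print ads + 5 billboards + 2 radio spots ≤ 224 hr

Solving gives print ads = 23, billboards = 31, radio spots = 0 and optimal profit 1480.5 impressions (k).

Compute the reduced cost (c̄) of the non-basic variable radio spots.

Both design and production are binding at x*.
Dual feasibility on the basic columns requires 1·y_design + 3·y_production = 14.5, 4·y_design + 5·y_production = 37.
Solving: y_design = 5.5, y_production = 3.
Reduced cost of radio spots: c₃ − yᵀa₃ = 12 − (5.5·2 + 3·2) = 12 − 17 = -5.

-5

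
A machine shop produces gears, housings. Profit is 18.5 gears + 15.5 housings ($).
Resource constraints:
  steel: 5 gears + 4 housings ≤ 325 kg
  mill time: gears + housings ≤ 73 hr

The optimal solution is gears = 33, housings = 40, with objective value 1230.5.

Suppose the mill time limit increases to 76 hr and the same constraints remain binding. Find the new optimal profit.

1241

At the optimum: steel uses 325 of 325 (binding); mill time uses 73 of 73 (binding).
Dual feasibility on the basic columns requires 5·y_steel + 1·y_mill time = 18.5, 4·y_steel + 1·y_mill time = 15.5.
This yields shadow prices y_steel = 3, y_mill time = 3.5.
Δz = y_mill time·Δb = 3.5 × (3) = 10.5, so new z* = 1230.5 + 10.5 = 1241.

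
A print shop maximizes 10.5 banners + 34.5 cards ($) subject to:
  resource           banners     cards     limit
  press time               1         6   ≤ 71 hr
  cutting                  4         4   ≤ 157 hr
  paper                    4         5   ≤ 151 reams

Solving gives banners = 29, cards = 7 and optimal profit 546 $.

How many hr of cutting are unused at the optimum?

cutting used = 4·29 + 4·7 = 144; slack = 157 − 144 = 13.

13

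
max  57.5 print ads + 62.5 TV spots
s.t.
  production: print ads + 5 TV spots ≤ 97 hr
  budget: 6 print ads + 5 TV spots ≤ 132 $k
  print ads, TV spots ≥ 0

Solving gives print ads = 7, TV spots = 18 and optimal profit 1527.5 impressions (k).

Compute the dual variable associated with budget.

9

Check each constraint at x*: production 97/97 (tight); budget 132/132 (tight).
From A_Bᵀ y = c: 1·y_production + 6·y_budget = 57.5; 5·y_production + 5·y_budget = 62.5.
This yields shadow prices y_production = 3.5, y_budget = 9.
Shadow price of budget = 9.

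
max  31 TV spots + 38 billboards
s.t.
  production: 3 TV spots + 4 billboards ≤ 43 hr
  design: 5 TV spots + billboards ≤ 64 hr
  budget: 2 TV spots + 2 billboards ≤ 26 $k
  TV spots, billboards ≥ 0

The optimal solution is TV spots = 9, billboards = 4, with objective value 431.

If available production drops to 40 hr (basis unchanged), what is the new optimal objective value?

Check each constraint at x*: production 43/43 (tight); design 49/64 (slack 15); budget 26/26 (tight).
Slack constraints have shadow price 0 (complementary slackness).
From A_Bᵀ y = c: 3·y_production + 2·y_budget = 31; 4·y_production + 2·y_budget = 38.
Solving: y_production = 7, y_budget = 5.
Δz = y_production·Δb = 7 × (-3) = -21, so new z* = 431 − 21 = 410.

410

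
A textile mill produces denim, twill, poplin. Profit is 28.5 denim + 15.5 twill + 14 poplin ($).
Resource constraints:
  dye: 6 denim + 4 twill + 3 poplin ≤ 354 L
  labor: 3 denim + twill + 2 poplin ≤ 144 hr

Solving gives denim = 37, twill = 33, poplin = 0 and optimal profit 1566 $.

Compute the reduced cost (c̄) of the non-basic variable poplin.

Both dye and labor are binding at x*.
The binding rows give the dual system: 6·y_dye + 3·y_labor = 28.5 and 4·y_dye + 1·y_labor = 15.5.
Solving: y_dye = 3, y_labor = 3.5.
Reduced cost of poplin: c₃ − yᵀa₃ = 14 − (3·3 + 3.5·2) = 14 − 16 = -2.

-2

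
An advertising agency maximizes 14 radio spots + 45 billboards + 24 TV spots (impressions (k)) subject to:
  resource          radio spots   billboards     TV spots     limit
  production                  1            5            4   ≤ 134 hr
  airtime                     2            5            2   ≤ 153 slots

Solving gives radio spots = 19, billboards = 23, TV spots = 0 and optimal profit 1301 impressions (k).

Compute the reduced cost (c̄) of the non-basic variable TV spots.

-2

Both production and airtime are binding at x*.
Dual feasibility on the basic columns requires 1·y_production + 2·y_airtime = 14, 5·y_production + 5·y_airtime = 45.
→ y_production = 4 and y_airtime = 5.
Reduced cost of TV spots: c₃ − yᵀa₃ = 24 − (4·4 + 5·2) = 24 − 26 = -2.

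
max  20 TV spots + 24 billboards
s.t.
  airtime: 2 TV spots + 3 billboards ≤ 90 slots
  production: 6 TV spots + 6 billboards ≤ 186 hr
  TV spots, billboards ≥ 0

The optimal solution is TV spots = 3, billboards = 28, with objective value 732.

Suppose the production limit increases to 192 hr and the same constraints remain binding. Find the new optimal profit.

744

Both airtime and production are binding at x*.
From A_Bᵀ y = c: 2·y_airtime + 6·y_production = 20; 3·y_airtime + 6·y_production = 24.
This yields shadow prices y_airtime = 4, y_production = 2.
Δz = y_production·Δb = 2 × (6) = 12, so new z* = 732 + 12 = 744.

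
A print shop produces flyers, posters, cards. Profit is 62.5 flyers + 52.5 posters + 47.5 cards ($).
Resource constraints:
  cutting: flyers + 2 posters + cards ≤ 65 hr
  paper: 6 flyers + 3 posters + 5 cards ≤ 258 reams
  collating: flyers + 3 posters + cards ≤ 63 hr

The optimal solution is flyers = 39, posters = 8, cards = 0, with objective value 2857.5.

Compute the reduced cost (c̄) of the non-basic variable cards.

-6

At the optimum: cutting uses 55 of 65 (slack = 10); paper uses 258 of 258 (binding); collating uses 63 of 63 (binding).
Slack constraints have shadow price 0 (complementary slackness).
The binding rows give the dual system: 6·y_paper + 1·y_collating = 62.5 and 3·y_paper + 3·y_collating = 52.5.
This yields shadow prices y_paper = 9, y_collating = 8.5.
Reduced cost of cards: c₃ − yᵀa₃ = 47.5 − (9·5 + 8.5·1) = 47.5 − 53.5 = -6.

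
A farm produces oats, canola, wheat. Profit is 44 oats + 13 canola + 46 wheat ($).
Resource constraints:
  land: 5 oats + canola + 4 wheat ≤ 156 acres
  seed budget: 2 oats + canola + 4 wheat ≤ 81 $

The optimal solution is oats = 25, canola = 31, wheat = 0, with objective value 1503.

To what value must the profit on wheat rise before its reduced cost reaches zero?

52

Check each constraint at x*: land 156/156 (tight); seed budget 81/81 (tight).
Dual feasibility on the basic columns requires 5·y_land + 2·y_seed budget = 44, 1·y_land + 1·y_seed budget = 13.
Solving: y_land = 6, y_seed budget = 7.
wheat enters the basis when its profit ≥ yᵀa₃ = 6·4 + 7·4 = 52.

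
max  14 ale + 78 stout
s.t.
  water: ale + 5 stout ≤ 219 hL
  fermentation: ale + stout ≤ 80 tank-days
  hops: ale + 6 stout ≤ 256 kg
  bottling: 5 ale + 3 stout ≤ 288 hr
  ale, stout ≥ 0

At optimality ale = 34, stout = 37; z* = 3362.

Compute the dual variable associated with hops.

Check each constraint at x*: water 219/219 (tight); fermentation 71/80 (slack 9); hops 256/256 (tight); bottling 281/288 (slack 7).
Slack constraints have shadow price 0 (complementary slackness).
The binding rows give the dual system: 1·y_water + 1·y_hops = 14 and 5·y_water + 6·y_hops = 78.
Solving: y_water = 6, y_hops = 8.
Shadow price of hops = 8.

8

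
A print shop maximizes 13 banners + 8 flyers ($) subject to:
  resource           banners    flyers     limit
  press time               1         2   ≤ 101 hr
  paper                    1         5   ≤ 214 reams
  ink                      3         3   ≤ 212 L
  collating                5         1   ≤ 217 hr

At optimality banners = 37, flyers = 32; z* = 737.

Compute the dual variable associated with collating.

2

Binding: press time and collating. Non-binding: paper (17 unused), ink (5 unused).
By complementary slackness, y = 0 for the non-binding constraints.
The binding rows give the dual system: 1·y_press time + 5·y_collating = 13 and 2·y_press time + 1·y_collating = 8.
→ y_press time = 3 and y_collating = 2.
Shadow price of collating = 2.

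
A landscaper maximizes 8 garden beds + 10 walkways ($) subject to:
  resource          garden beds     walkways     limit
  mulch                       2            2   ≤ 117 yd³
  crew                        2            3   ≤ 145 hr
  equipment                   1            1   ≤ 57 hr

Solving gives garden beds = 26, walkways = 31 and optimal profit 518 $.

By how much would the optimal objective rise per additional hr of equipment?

Binding: crew and equipment. Non-binding: mulch (3 unused).
Since mulch is not tight, its dual is 0.
The binding rows give the dual system: 2·y_crew + 1·y_equipment = 8 and 3·y_crew + 1·y_equipment = 10.
→ y_crew = 2 and y_equipment = 4.
Shadow price of equipment = 4.

4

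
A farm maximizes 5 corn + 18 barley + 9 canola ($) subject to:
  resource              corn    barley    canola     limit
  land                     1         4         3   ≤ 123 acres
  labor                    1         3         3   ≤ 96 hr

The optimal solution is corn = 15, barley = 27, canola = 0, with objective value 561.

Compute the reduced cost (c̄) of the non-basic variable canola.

-6

At the optimum: land uses 123 of 123 (binding); labor uses 96 of 96 (binding).
The binding rows give the dual system: 1·y_land + 1·y_labor = 5 and 4·y_land + 3·y_labor = 18.
→ y_land = 3 and y_labor = 2.
Reduced cost of canola: c₃ − yᵀa₃ = 9 − (3·3 + 2·3) = 9 − 15 = -6.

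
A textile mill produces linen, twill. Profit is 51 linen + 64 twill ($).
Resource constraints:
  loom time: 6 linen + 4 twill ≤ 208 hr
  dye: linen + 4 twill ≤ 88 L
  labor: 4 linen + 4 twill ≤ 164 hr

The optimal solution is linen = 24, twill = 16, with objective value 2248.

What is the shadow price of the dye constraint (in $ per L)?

9

At the optimum: loom time uses 208 of 208 (binding); dye uses 88 of 88 (binding); labor uses 160 of 164 (slack = 4).
By complementary slackness, y = 0 for the non-binding constraint.
From A_Bᵀ y = c: 6·y_loom time + 1·y_dye = 51; 4·y_loom time + 4·y_dye = 64.
→ y_loom time = 7 and y_dye = 9.
Shadow price of dye = 9.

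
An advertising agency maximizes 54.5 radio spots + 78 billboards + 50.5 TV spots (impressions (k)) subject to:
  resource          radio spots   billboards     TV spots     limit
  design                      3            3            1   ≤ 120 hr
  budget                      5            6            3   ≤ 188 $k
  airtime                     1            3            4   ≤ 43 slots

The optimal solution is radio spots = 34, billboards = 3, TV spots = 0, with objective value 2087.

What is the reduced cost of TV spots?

-6

At the optimum: design uses 111 of 120 (slack = 9); budget uses 188 of 188 (binding); airtime uses 43 of 43 (binding).
Slack constraints have shadow price 0 (complementary slackness).
The binding rows give the dual system: 5·y_budget + 1·y_airtime = 54.5 and 6·y_budget + 3·y_airtime = 78.
Solving: y_budget = 9.5, y_airtime = 7.
Reduced cost of TV spots: c₃ − yᵀa₃ = 50.5 − (9.5·3 + 7·4) = 50.5 − 56.5 = -6.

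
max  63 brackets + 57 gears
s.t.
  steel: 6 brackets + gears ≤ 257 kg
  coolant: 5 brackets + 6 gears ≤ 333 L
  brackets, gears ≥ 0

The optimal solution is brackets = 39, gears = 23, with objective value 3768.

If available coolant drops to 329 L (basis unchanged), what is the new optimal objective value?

At the optimum: steel uses 257 of 257 (binding); coolant uses 333 of 333 (binding).
Dual feasibility on the basic columns requires 6·y_steel + 5·y_coolant = 63, 1·y_steel + 6·y_coolant = 57.
Solving: y_steel = 3, y_coolant = 9.
Δz = y_coolant·Δb = 9 × (-4) = -36, so new z* = 3768 − 36 = 3732.

3732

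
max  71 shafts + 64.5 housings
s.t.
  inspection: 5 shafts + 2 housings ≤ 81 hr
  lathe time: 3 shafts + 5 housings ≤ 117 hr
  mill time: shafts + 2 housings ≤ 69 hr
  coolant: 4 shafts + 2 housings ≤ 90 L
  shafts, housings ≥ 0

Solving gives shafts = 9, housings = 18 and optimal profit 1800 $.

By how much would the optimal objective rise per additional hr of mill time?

Binding: inspection and lathe time. Non-binding: mill time (24 unused), coolant (18 unused).
Slack constraints have shadow price 0 (complementary slackness).
From A_Bᵀ y = c: 5·y_inspection + 3·y_lathe time = 71; 2·y_inspection + 5·y_lathe time = 64.5.
This yields shadow prices y_inspection = 8.5, y_lathe time = 9.5.
Shadow price of mill time = 0.

0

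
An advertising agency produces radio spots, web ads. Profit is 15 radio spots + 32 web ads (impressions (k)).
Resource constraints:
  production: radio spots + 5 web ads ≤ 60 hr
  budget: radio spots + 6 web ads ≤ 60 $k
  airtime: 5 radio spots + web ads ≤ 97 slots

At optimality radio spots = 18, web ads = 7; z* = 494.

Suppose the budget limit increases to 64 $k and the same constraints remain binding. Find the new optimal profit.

Binding: budget and airtime. Non-binding: production (7 unused).
Since production is not tight, its dual is 0.
From A_Bᵀ y = c: 1·y_budget + 5·y_airtime = 15; 6·y_budget + 1·y_airtime = 32.
→ y_budget = 5 and y_airtime = 2.
Δz = y_budget·Δb = 5 × (4) = 20, so new z* = 494 + 20 = 514.

514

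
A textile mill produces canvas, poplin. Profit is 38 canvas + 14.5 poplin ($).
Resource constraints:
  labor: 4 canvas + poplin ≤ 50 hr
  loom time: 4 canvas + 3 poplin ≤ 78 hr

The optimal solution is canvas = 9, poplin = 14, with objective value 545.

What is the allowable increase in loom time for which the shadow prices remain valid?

Binding constraints: labor, loom time. The basis is B = [[4,1],[4,3]] with det 8.
Per unit increase in loom time, x* moves by d = (-0.125, 0.5).
The basis stays optimal until canvas reaches 0; allowable increase = 72 hr.

72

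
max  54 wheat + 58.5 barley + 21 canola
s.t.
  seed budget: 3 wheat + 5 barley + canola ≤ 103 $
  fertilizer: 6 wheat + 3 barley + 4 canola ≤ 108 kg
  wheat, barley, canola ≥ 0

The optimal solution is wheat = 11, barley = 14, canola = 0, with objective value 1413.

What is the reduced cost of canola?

Check each constraint at x*: seed budget 103/103 (tight); fertilizer 108/108 (tight).
From A_Bᵀ y = c: 3·y_seed budget + 6·y_fertilizer = 54; 5·y_seed budget + 3·y_fertilizer = 58.5.
Solving: y_seed budget = 9, y_fertilizer = 4.5.
Reduced cost of canola: c₃ − yᵀa₃ = 21 − (9·1 + 4.5·4) = 21 − 27 = -6.

-6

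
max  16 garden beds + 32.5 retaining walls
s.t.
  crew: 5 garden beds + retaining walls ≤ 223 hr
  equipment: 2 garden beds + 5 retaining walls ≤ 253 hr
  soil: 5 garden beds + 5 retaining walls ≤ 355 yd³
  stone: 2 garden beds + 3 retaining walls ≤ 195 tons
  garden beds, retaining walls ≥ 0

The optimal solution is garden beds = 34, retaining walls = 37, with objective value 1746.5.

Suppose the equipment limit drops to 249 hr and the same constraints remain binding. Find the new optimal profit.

At the optimum: crew uses 207 of 223 (slack = 16); equipment uses 253 of 253 (binding); soil uses 355 of 355 (binding); stone uses 179 of 195 (slack = 16).
Slack constraints have shadow price 0 (complementary slackness).
The binding rows give the dual system: 2·y_equipment + 5·y_soil = 16 and 5·y_equipment + 5·y_soil = 32.5.
→ y_equipment = 5.5 and y_soil = 1.
Δz = y_equipment·Δb = 5.5 × (-4) = -22, so new z* = 1746.5 − 22 = 1724.5.

1724.5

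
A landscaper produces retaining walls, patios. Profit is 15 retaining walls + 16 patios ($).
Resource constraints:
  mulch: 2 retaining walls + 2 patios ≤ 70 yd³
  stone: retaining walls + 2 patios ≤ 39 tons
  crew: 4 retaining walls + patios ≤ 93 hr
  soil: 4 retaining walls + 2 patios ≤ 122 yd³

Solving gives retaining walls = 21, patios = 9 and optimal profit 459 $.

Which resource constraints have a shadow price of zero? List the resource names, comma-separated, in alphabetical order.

mulch, soil

mulch: 60/70 (slack 10)
stone: 39/39 (binding)
crew: 93/93 (binding)
soil: 102/122 (slack 20)
By complementary slackness, a constraint with positive slack has shadow price 0 → mulch, soil.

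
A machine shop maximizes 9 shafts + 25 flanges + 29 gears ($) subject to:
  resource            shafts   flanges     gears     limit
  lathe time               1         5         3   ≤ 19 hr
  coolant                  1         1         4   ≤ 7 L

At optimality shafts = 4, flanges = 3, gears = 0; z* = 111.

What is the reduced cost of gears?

Check each constraint at x*: lathe time 19/19 (tight); coolant 7/7 (tight).
From A_Bᵀ y = c: 1·y_lathe time + 1·y_coolant = 9; 5·y_lathe time + 1·y_coolant = 25.
This yields shadow prices y_lathe time = 4, y_coolant = 5.
Reduced cost of gears: c₃ − yᵀa₃ = 29 − (4·3 + 5·4) = 29 − 32 = -3.

-3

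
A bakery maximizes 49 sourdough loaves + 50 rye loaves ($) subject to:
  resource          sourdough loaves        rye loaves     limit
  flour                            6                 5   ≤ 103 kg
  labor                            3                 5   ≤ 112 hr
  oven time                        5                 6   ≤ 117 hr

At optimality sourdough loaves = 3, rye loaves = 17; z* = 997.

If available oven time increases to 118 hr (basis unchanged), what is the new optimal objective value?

Binding: flour and oven time. Non-binding: labor (18 unused).
Slack constraints have shadow price 0 (complementary slackness).
The binding rows give the dual system: 6·y_flour + 5·y_oven time = 49 and 5·y_flour + 6·y_oven time = 50.
→ y_flour = 4 and y_oven time = 5.
Δz = y_oven time·Δb = 5 × (1) = 5, so new z* = 997 + 5 = 1002.

1002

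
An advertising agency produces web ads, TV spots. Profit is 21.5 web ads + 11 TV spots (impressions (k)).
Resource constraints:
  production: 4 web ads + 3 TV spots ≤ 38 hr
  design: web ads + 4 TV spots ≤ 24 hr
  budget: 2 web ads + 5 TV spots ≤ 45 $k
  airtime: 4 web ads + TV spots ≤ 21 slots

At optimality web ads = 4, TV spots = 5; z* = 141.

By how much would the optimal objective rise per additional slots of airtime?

5

Binding: design and airtime. Non-binding: production (7 unused), budget (12 unused).
By complementary slackness, y = 0 for the non-binding constraints.
The binding rows give the dual system: 1·y_design + 4·y_airtime = 21.5 and 4·y_design + 1·y_airtime = 11.
→ y_design = 1.5 and y_airtime = 5.
Shadow price of airtime = 5.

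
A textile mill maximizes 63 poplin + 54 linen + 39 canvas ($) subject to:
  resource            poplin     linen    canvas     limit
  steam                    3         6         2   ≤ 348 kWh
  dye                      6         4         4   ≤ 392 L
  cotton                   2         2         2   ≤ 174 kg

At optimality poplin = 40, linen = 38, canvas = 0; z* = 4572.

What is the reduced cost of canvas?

-3

Check each constraint at x*: steam 348/348 (tight); dye 392/392 (tight); cotton 156/174 (slack 18).
Slack constraints have shadow price 0 (complementary slackness).
The binding rows give the dual system: 3·y_steam + 6·y_dye = 63 and 6·y_steam + 4·y_dye = 54.
Solving: y_steam = 3, y_dye = 9.
Reduced cost of canvas: c₃ − yᵀa₃ = 39 − (3·2 + 9·4) = 39 − 42 = -3.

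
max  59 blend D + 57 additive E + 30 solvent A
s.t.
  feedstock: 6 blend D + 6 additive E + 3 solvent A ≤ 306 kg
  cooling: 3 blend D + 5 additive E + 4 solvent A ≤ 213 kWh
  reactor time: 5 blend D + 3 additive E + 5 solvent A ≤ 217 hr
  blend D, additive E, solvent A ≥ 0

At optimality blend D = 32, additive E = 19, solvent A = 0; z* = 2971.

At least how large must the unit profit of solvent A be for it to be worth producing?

32

At the optimum: feedstock uses 306 of 306 (binding); cooling uses 191 of 213 (slack = 22); reactor time uses 217 of 217 (binding).
Slack constraints have shadow price 0 (complementary slackness).
The binding rows give the dual system: 6·y_feedstock + 5·y_reactor time = 59 and 6·y_feedstock + 3·y_reactor time = 57.
This yields shadow prices y_feedstock = 9, y_reactor time = 1.
solvent A enters the basis when its profit ≥ yᵀa₃ = 9·3 + 1·5 = 32.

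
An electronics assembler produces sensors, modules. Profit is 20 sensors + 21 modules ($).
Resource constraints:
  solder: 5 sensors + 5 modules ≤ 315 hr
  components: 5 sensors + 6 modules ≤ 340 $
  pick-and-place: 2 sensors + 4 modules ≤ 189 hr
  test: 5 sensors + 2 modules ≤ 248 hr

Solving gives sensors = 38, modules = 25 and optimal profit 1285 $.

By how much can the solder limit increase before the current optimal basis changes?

Binding constraints: solder, components. The basis is B = [[5,5],[5,6]] with det 5.
Per unit increase in solder, x* moves by d = (1.2, -1).
The basis stays optimal until test becomes binding; allowable increase = 2 hr.

2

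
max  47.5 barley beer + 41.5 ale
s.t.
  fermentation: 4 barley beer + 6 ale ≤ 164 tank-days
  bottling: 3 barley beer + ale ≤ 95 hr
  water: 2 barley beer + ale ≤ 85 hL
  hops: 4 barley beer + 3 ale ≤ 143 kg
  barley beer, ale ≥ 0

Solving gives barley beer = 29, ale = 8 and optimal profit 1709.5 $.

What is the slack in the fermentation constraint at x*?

0

fermentation used = 4·29 + 6·8 = 164; slack = 164 − 164 = 0.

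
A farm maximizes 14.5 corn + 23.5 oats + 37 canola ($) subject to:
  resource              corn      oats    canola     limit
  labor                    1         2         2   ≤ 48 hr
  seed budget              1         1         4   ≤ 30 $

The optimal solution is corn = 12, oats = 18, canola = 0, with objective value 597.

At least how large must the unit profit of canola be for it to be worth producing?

At the optimum: labor uses 48 of 48 (binding); seed budget uses 30 of 30 (binding).
Dual feasibility on the basic columns requires 1·y_labor + 1·y_seed budget = 14.5, 2·y_labor + 1·y_seed budget = 23.5.
Solving: y_labor = 9, y_seed budget = 5.5.
canola enters the basis when its profit ≥ yᵀa₃ = 9·2 + 5.5·4 = 40.

40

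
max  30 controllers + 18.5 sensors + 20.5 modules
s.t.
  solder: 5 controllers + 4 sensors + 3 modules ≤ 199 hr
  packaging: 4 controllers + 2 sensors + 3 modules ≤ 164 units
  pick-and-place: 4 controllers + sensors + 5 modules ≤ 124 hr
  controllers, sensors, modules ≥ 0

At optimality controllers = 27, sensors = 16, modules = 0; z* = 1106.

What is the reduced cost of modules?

At the optimum: solder uses 199 of 199 (binding); packaging uses 140 of 164 (slack = 24); pick-and-place uses 124 of 124 (binding).
Since packaging is not tight, its dual is 0.
Dual feasibility on the basic columns requires 5·y_solder + 4·y_pick-and-place = 30, 4·y_solder + 1·y_pick-and-place = 18.5.
Solving: y_solder = 4, y_pick-and-place = 2.5.
Reduced cost of modules: c₃ − yᵀa₃ = 20.5 − (4·3 + 2.5·5) = 20.5 − 24.5 = -4.

-4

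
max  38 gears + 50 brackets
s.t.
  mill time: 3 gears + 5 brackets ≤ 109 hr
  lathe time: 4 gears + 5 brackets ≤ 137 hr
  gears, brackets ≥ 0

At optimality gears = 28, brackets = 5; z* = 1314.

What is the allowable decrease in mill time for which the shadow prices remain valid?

Binding constraints: mill time, lathe time. The basis is B = [[3,5],[4,5]] with det -5.
Per unit decrease in mill time, x* moves by d = (1, -0.8).
The basis stays optimal until brackets reaches 0; allowable decrease = 6.25 hr.

6.25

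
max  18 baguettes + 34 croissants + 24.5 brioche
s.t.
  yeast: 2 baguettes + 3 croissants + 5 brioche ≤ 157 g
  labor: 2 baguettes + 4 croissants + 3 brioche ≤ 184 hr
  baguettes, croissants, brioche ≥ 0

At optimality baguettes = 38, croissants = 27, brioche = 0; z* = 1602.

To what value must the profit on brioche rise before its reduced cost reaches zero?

31

Both yeast and labor are binding at x*.
From A_Bᵀ y = c: 2·y_yeast + 2·y_labor = 18; 3·y_yeast + 4·y_labor = 34.
→ y_yeast = 2 and y_labor = 7.
brioche enters the basis when its profit ≥ yᵀa₃ = 2·5 + 7·3 = 31.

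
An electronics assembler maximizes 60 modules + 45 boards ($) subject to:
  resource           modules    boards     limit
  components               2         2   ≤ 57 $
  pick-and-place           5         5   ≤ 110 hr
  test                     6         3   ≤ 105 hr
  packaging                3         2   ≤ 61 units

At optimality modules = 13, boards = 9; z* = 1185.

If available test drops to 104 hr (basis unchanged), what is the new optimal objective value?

Check each constraint at x*: components 44/57 (slack 13); pick-and-place 110/110 (tight); test 105/105 (tight); packaging 57/61 (slack 4).
By complementary slackness, y = 0 for the non-binding constraints.
Dual feasibility on the basic columns requires 5·y_pick-and-place + 6·y_test = 60, 5·y_pick-and-place + 3·y_test = 45.
Solving: y_pick-and-place = 6, y_test = 5.
Δz = y_test·Δb = 5 × (-1) = -5, so new z* = 1185 − 5 = 1180.

1180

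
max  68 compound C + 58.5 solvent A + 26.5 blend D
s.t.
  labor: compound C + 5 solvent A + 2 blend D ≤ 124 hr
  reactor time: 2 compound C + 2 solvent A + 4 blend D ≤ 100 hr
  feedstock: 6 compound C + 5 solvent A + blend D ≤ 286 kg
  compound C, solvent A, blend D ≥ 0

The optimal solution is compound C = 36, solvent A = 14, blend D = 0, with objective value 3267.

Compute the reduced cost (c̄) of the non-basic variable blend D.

-5

Check each constraint at x*: labor 106/124 (slack 18); reactor time 100/100 (tight); feedstock 286/286 (tight).
Since labor is not tight, its dual is 0.
Dual feasibility on the basic columns requires 2·y_reactor time + 6·y_feedstock = 68, 2·y_reactor time + 5·y_feedstock = 58.5.
Solving: y_reactor time = 5.5, y_feedstock = 9.5.
Reduced cost of blend D: c₃ − yᵀa₃ = 26.5 − (5.5·4 + 9.5·1) = 26.5 − 31.5 = -5.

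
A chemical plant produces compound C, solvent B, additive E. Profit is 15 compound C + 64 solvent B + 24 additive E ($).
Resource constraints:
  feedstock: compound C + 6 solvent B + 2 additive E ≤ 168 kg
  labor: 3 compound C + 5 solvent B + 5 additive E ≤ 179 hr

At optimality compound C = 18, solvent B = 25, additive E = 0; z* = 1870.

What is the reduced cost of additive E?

-4

Check each constraint at x*: feedstock 168/168 (tight); labor 179/179 (tight).
Dual feasibility on the basic columns requires 1·y_feedstock + 3·y_labor = 15, 6·y_feedstock + 5·y_labor = 64.
→ y_feedstock = 9 and y_labor = 2.
Reduced cost of additive E: c₃ − yᵀa₃ = 24 − (9·2 + 2·5) = 24 − 28 = -4.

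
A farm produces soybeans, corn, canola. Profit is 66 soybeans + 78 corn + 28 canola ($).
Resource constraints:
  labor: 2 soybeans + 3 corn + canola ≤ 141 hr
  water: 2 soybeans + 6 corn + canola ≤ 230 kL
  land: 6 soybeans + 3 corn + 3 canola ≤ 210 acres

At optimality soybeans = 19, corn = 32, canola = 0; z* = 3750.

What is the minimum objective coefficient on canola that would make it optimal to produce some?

33

Binding: water and land. Non-binding: labor (7 unused).
By complementary slackness, y = 0 for the non-binding constraint.
Dual feasibility on the basic columns requires 2·y_water + 6·y_land = 66, 6·y_water + 3·y_land = 78.
Solving: y_water = 9, y_land = 8.
canola enters the basis when its profit ≥ yᵀa₃ = 9·1 + 8·3 = 33.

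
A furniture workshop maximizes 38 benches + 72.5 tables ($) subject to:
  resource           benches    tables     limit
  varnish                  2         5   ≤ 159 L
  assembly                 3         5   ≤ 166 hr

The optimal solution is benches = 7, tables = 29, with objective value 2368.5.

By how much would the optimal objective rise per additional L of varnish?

Both varnish and assembly are binding at x*.
Dual feasibility on the basic columns requires 2·y_varnish + 3·y_assembly = 38, 5·y_varnish + 5·y_assembly = 72.5.
Solving: y_varnish = 5.5, y_assembly = 9.
Shadow price of varnish = 5.5.

5.5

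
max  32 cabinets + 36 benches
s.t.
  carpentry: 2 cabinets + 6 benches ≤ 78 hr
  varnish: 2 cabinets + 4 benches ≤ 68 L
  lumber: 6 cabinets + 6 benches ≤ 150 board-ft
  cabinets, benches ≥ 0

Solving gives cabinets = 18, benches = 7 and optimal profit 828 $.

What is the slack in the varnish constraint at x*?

varnish used = 2·18 + 4·7 = 64; slack = 68 − 64 = 4.

4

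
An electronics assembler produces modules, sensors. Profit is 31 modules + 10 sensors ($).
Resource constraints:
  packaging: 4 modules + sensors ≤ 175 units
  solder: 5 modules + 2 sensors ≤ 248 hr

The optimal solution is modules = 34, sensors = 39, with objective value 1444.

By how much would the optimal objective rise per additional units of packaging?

At the optimum: packaging uses 175 of 175 (binding); solder uses 248 of 248 (binding).
Dual feasibility on the basic columns requires 4·y_packaging + 5·y_solder = 31, 1·y_packaging + 2·y_solder = 10.
→ y_packaging = 4 and y_solder = 3.
Shadow price of packaging = 4.

4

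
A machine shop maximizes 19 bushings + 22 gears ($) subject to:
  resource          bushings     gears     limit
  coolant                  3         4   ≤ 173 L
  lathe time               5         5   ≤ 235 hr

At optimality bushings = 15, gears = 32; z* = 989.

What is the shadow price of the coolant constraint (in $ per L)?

Both coolant and lathe time are binding at x*.
From A_Bᵀ y = c: 3·y_coolant + 5·y_lathe time = 19; 4·y_coolant + 5·y_lathe time = 22.
→ y_coolant = 3 and y_lathe time = 2.
Shadow price of coolant = 3.

3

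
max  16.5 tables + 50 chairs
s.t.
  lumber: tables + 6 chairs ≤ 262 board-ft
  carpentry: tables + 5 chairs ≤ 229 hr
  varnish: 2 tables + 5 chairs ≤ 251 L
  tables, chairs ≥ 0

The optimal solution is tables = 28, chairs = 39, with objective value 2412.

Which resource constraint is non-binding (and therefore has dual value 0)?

lumber: 262/262 (binding)
carpentry: 223/229 (slack 6)
varnish: 251/251 (binding)
By complementary slackness, a constraint with positive slack has shadow price 0 → carpentry.

carpentry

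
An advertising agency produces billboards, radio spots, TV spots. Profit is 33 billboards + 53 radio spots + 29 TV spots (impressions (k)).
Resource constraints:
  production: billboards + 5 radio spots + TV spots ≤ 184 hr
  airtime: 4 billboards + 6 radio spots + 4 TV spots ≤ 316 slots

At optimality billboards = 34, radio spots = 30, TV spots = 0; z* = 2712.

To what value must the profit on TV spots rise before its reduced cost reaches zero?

Both production and airtime are binding at x*.
From A_Bᵀ y = c: 1·y_production + 4·y_airtime = 33; 5·y_production + 6·y_airtime = 53.
→ y_production = 1 and y_airtime = 8.
TV spots enters the basis when its profit ≥ yᵀa₃ = 1·1 + 8·4 = 33.

33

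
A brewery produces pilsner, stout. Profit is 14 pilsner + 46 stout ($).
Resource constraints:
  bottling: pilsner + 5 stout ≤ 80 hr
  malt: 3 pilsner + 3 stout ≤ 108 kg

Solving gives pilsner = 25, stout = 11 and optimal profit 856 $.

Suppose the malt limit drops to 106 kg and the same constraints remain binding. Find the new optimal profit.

852

At the optimum: bottling uses 80 of 80 (binding); malt uses 108 of 108 (binding).
Dual feasibility on the basic columns requires 1·y_bottling + 3·y_malt = 14, 5·y_bottling + 3·y_malt = 46.
Solving: y_bottling = 8, y_malt = 2.
Δz = y_malt·Δb = 2 × (-2) = -4, so new z* = 856 − 4 = 852.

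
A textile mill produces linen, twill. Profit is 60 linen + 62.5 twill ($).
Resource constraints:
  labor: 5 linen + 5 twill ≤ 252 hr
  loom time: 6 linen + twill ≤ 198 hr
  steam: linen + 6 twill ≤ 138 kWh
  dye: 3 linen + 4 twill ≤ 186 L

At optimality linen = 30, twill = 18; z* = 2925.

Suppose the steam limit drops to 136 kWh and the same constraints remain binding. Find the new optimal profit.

Binding: loom time and steam. Non-binding: labor (12 unused), dye (24 unused).
By complementary slackness, y = 0 for the non-binding constraints.
From A_Bᵀ y = c: 6·y_loom time + 1·y_steam = 60; 1·y_loom time + 6·y_steam = 62.5.
This yields shadow prices y_loom time = 8.5, y_steam = 9.
Δz = y_steam·Δb = 9 × (-2) = -18, so new z* = 2925 − 18 = 2907.

2907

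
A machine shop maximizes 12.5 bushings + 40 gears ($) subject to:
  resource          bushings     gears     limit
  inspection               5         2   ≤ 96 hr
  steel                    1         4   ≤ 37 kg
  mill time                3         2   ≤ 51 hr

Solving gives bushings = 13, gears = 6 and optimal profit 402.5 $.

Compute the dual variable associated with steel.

9.5

At the optimum: inspection uses 77 of 96 (slack = 19); steel uses 37 of 37 (binding); mill time uses 51 of 51 (binding).
Slack constraints have shadow price 0 (complementary slackness).
The binding rows give the dual system: 1·y_steel + 3·y_mill time = 12.5 and 4·y_steel + 2·y_mill time = 40.
This yields shadow prices y_steel = 9.5, y_mill time = 1.
Shadow price of steel = 9.5.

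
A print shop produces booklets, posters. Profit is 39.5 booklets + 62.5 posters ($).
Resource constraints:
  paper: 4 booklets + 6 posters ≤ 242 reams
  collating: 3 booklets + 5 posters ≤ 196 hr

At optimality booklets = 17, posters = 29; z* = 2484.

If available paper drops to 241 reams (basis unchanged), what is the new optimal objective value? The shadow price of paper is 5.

Δb = -1, so new z* = 2484 + (5)·(-1) = 2484 − 5 = 2479.

2479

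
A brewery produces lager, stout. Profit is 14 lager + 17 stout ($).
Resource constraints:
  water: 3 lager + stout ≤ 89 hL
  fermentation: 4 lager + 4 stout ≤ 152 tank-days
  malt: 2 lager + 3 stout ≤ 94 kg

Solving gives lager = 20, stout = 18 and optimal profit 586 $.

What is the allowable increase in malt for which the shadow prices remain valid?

Binding constraints: fermentation, malt. The basis is B = [[4,4],[2,3]] with det 4.
Per unit increase in malt, x* moves by d = (-1, 1).
The basis stays optimal until lager reaches 0; allowable increase = 20 kg.

20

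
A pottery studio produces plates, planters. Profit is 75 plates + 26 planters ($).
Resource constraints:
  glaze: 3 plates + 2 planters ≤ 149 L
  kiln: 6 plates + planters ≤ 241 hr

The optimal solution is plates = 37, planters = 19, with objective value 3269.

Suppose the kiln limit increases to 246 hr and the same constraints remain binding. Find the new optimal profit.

3309

Check each constraint at x*: glaze 149/149 (tight); kiln 241/241 (tight).
The binding rows give the dual system: 3·y_glaze + 6·y_kiln = 75 and 2·y_glaze + 1·y_kiln = 26.
This yields shadow prices y_glaze = 9, y_kiln = 8.
Δz = y_kiln·Δb = 8 × (5) = 40, so new z* = 3269 + 40 = 3309.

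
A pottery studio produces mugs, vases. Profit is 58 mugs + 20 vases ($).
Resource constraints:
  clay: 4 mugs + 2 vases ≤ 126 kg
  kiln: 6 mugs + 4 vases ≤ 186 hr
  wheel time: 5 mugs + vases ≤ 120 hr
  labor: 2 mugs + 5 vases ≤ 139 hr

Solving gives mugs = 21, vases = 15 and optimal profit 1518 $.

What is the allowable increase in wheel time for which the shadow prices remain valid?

35

Binding constraints: kiln, wheel time. The basis is B = [[6,4],[5,1]] with det -14.
Per unit increase in wheel time, x* moves by d = (0.2857, -0.4286).
The basis stays optimal until vases reaches 0; allowable increase = 35 hr.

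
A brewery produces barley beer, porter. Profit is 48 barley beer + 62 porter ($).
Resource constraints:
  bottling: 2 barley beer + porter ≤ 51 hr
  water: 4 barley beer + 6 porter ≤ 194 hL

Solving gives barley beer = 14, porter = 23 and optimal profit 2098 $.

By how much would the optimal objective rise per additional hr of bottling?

At the optimum: bottling uses 51 of 51 (binding); water uses 194 of 194 (binding).
The binding rows give the dual system: 2·y_bottling + 4·y_water = 48 and 1·y_bottling + 6·y_water = 62.
Solving: y_bottling = 5, y_water = 9.5.
Shadow price of bottling = 5.

5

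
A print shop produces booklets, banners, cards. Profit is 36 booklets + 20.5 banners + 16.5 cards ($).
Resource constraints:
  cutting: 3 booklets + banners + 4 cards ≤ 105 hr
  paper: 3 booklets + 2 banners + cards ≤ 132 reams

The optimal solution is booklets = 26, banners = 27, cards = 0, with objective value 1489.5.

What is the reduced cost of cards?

Both cutting and paper are binding at x*.
The binding rows give the dual system: 3·y_cutting + 3·y_paper = 36 and 1·y_cutting + 2·y_paper = 20.5.
→ y_cutting = 3.5 and y_paper = 8.5.
Reduced cost of cards: c₃ − yᵀa₃ = 16.5 − (3.5·4 + 8.5·1) = 16.5 − 22.5 = -6.

-6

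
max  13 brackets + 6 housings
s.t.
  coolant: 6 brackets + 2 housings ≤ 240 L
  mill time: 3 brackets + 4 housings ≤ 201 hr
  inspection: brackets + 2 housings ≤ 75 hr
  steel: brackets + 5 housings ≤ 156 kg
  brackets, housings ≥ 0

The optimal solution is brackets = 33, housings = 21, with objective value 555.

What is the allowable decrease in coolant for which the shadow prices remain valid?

60

Binding constraints: coolant, inspection. The basis is B = [[6,2],[1,2]] with det 10.
Per unit decrease in coolant, x* moves by d = (-0.2, 0.1).
The basis stays optimal until steel becomes binding; allowable decrease = 60 L.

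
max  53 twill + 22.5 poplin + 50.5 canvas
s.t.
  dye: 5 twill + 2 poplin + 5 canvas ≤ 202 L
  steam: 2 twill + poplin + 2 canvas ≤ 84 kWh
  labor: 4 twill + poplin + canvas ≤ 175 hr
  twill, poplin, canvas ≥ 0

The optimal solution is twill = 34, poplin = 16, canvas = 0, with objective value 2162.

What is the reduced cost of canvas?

Binding: dye and steam. Non-binding: labor (23 unused).
Slack constraints have shadow price 0 (complementary slackness).
From A_Bᵀ y = c: 5·y_dye + 2·y_steam = 53; 2·y_dye + 1·y_steam = 22.5.
→ y_dye = 8 and y_steam = 6.5.
Reduced cost of canvas: c₃ − yᵀa₃ = 50.5 − (8·5 + 6.5·2) = 50.5 − 53 = -2.5.

-2.5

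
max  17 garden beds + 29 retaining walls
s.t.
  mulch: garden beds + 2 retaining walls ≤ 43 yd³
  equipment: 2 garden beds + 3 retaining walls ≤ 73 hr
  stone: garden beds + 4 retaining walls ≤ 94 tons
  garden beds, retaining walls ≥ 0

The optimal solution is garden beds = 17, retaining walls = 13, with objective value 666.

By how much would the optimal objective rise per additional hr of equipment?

Check each constraint at x*: mulch 43/43 (tight); equipment 73/73 (tight); stone 69/94 (slack 25).
By complementary slackness, y = 0 for the non-binding constraint.
Dual feasibility on the basic columns requires 1·y_mulch + 2·y_equipment = 17, 2·y_mulch + 3·y_equipment = 29.
→ y_mulch = 7 and y_equipment = 5.
Shadow price of equipment = 5.

5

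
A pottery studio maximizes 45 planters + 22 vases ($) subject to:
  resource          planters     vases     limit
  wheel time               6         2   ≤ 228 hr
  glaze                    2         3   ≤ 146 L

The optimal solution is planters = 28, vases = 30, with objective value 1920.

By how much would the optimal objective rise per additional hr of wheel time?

Check each constraint at x*: wheel time 228/228 (tight); glaze 146/146 (tight).
Dual feasibility on the basic columns requires 6·y_wheel time + 2·y_glaze = 45, 2·y_wheel time + 3·y_glaze = 22.
Solving: y_wheel time = 6.5, y_glaze = 3.
Shadow price of wheel time = 6.5.

6.5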